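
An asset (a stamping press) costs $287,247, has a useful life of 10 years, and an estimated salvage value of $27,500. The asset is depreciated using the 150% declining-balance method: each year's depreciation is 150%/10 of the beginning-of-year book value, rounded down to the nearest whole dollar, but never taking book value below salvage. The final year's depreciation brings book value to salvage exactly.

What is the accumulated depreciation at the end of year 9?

Depreciable base = $287,247 − $27,500 = $259,747.
Year 1: ⌊$287,247 × 150%/10⌋ = $43,087. Book value $244,160.
Year 2: ⌊$244,160 × 150%/10⌋ = $36,624. Book value $207,536.
Year 3: ⌊$207,536 × 150%/10⌋ = $31,130. Book value $176,406.
Year 4: ⌊$176,406 × 150%/10⌋ = $26,460. Book value $149,946.
Year 5: ⌊$149,946 × 150%/10⌋ = $22,491. Book value $127,455.
Year 6: ⌊$127,455 × 150%/10⌋ = $19,118. Book value $108,337.
Year 7: ⌊$108,337 × 150%/10⌋ = $16,250. Book value $92,087.
Year 8: ⌊$92,087 × 150%/10⌋ = $13,813. Book value $78,274.
Year 9: ⌊$78,274 × 150%/10⌋ = $11,741. Book value $66,533.
Accumulated through year 9 = $287,247 − $66,533 = $220,714.

$220,714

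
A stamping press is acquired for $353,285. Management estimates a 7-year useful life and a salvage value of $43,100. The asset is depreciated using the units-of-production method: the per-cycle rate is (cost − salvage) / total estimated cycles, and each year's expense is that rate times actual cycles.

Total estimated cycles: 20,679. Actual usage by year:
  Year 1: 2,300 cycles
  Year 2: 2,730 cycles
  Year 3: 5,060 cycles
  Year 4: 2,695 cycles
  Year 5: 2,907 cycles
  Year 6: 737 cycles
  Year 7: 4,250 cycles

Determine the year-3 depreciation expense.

$75,900

Depreciable base = $353,285 − $43,100 = $310,185.
Rate = $310,185 / 20,679 cycles = $15 per cycle.
Year 1: 2,300 × $15 = $34,500. Book value $318,785.
Year 2: 2,730 × $15 = $40,950. Book value $277,835.
Year 3: 5,060 × $15 = $75,900. Book value $201,935.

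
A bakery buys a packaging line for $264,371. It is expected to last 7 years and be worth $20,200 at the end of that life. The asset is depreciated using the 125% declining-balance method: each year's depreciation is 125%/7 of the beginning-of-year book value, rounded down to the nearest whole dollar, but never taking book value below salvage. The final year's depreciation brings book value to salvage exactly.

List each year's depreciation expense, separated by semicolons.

$47,209; $38,778; $31,854; $26,166; $21,493; $17,655; $61,016

Depreciable base = $264,371 − $20,200 = $244,171.
Year 1: ⌊$264,371 × 125%/7⌋ = $47,209. Book value $217,162.
Year 2: ⌊$217,162 × 125%/7⌋ = $38,778. Book value $178,384.
Year 3: ⌊$178,384 × 125%/7⌋ = $31,854. Book value $146,530.
Year 4: ⌊$146,530 × 125%/7⌋ = $26,166. Book value $120,364.
Year 5: ⌊$120,364 × 125%/7⌋ = $21,493. Book value $98,871.
Year 6: ⌊$98,871 × 125%/7⌋ = $17,655. Book value $81,216.
Year 7 (final): $81,216 − $20,200 = $61,016. Book value $20,200.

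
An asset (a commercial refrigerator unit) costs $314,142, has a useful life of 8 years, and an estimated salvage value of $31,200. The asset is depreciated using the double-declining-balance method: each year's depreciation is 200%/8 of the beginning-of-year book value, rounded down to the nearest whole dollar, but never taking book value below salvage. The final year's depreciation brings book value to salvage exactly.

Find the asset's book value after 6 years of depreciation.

Depreciable base = $314,142 − $31,200 = $282,942.
Year 1: ⌊$314,142 × 200%/8⌋ = $78,535. Book value $235,607.
Year 2: ⌊$235,607 × 200%/8⌋ = $58,901. Book value $176,706.
Year 3: ⌊$176,706 × 200%/8⌋ = $44,176. Book value $132,530.
Year 4: ⌊$132,530 × 200%/8⌋ = $33,132. Book value $99,398.
Year 5: ⌊$99,398 × 200%/8⌋ = $24,849. Book value $74,549.
Year 6: ⌊$74,549 × 200%/8⌋ = $18,637. Book value $55,912.

$55,912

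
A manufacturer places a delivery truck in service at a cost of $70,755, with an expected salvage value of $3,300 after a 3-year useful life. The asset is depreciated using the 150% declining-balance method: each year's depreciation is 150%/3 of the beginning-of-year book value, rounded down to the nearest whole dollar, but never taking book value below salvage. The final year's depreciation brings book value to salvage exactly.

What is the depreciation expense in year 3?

$14,389

Depreciable base = $70,755 − $3,300 = $67,455.
Year 1: ⌊$70,755 × 150%/3⌋ = $35,377. Book value $35,378.
Year 2: ⌊$35,378 × 150%/3⌋ = $17,689. Book value $17,689.
Year 3 (final): $17,689 − $3,300 = $14,389. Book value $3,300.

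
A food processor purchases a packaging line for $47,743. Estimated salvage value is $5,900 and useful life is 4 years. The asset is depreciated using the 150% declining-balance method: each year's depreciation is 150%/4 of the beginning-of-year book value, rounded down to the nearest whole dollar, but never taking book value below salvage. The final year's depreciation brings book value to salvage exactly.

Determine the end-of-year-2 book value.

$18,650

Depreciable base = $47,743 − $5,900 = $41,843.
Year 1: ⌊$47,743 × 150%/4⌋ = $17,903. Book value $29,840.
Year 2: ⌊$29,840 × 150%/4⌋ = $11,190. Book value $18,650.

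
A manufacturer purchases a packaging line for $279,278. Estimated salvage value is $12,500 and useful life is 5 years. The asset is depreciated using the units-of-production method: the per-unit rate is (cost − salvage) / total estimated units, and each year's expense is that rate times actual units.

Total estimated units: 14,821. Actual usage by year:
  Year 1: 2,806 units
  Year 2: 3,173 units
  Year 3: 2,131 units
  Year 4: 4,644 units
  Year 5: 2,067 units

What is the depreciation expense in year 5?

$37,206

Depreciable base = $279,278 − $12,500 = $266,778.
Rate = $266,778 / 14,821 units = $18 per unit.
Year 1: 2,806 × $18 = $50,508. Book value $228,770.
Year 2: 3,173 × $18 = $57,114. Book value $171,656.
Year 3: 2,131 × $18 = $38,358. Book value $133,298.
Year 4: 4,644 × $18 = $83,592. Book value $49,706.
Year 5: 2,067 × $18 = $37,206. Book value $12,500.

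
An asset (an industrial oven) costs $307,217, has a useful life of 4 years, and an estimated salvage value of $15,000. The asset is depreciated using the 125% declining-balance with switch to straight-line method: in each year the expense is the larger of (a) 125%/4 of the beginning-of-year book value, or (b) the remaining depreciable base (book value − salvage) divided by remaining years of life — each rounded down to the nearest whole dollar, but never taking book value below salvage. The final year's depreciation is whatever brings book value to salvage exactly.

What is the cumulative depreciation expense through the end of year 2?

Depreciable base = $307,217 − $15,000 = $292,217.
Year 1: DB = ⌊$307,217 × 125%/4⌋ = $96,005; SL = ⌊$292,217/4⌋ = $73,054 → take DB $96,005. Book value $211,212.
Year 2: DB = ⌊$211,212 × 125%/4⌋ = $66,003; SL = ⌊$196,212/3⌋ = $65,404 → take DB $66,003. Book value $145,209.
Accumulated through year 2 = $307,217 − $145,209 = $162,008.

$162,008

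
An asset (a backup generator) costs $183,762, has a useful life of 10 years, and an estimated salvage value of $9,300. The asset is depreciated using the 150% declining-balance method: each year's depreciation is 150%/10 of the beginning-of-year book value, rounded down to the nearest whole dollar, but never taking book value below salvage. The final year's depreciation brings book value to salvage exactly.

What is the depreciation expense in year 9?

$7,511

Depreciable base = $183,762 − $9,300 = $174,462.
Year 1: ⌊$183,762 × 150%/10⌋ = $27,564. Book value $156,198.
Year 2: ⌊$156,198 × 150%/10⌋ = $23,429. Book value $132,769.
Year 3: ⌊$132,769 × 150%/10⌋ = $19,915. Book value $112,854.
Year 4: ⌊$112,854 × 150%/10⌋ = $16,928. Book value $95,926.
Year 5: ⌊$95,926 × 150%/10⌋ = $14,388. Book value $81,538.
Year 6: ⌊$81,538 × 150%/10⌋ = $12,230. Book value $69,308.
Year 7: ⌊$69,308 × 150%/10⌋ = $10,396. Book value $58,912.
Year 8: ⌊$58,912 × 150%/10⌋ = $8,836. Book value $50,076.
Year 9: ⌊$50,076 × 150%/10⌋ = $7,511. Book value $42,565.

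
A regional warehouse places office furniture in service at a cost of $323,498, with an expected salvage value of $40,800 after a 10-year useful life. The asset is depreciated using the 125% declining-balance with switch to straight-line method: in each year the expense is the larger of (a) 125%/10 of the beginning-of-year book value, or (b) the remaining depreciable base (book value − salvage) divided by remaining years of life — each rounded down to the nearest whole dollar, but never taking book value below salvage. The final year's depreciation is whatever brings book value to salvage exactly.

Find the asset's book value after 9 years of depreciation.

$65,605

Depreciable base = $323,498 − $40,800 = $282,698.
Year 1: DB = ⌊$323,498 × 125%/10⌋ = $40,437; SL = ⌊$282,698/10⌋ = $28,269 → take DB $40,437. Book value $283,061.
Year 2: DB = ⌊$283,061 × 125%/10⌋ = $35,382; SL = ⌊$242,261/9⌋ = $26,917 → take DB $35,382. Book value $247,679.
Year 3: DB = ⌊$247,679 × 125%/10⌋ = $30,959; SL = ⌊$206,879/8⌋ = $25,859 → take DB $30,959. Book value $216,720.
Year 4: DB = ⌊$216,720 × 125%/10⌋ = $27,090; SL = ⌊$175,920/7⌋ = $25,131 → take DB $27,090. Book value $189,630.
Year 5: DB = ⌊$189,630 × 125%/10⌋ = $23,703; SL = ⌊$148,830/6⌋ = $24,805 → take SL $24,805. Book value $164,825.
Year 6: DB = ⌊$164,825 × 125%/10⌋ = $20,603; SL = ⌊$124,025/5⌋ = $24,805 → take SL $24,805. Book value $140,020.
Year 7: DB = ⌊$140,020 × 125%/10⌋ = $17,502; SL = ⌊$99,220/4⌋ = $24,805 → take SL $24,805. Book value $115,215.
Year 8: DB = ⌊$115,215 × 125%/10⌋ = $14,401; SL = ⌊$74,415/3⌋ = $24,805 → take SL $24,805. Book value $90,410.
Year 9: DB = ⌊$90,410 × 125%/10⌋ = $11,301; SL = ⌊$49,610/2⌋ = $24,805 → take SL $24,805. Book value $65,605.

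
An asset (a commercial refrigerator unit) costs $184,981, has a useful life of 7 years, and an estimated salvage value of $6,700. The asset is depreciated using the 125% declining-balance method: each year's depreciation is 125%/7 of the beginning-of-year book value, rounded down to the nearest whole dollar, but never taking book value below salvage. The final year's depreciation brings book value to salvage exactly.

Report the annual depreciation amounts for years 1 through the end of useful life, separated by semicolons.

$33,032; $27,133; $22,288; $18,308; $15,039; $12,353; $50,128

Depreciable base = $184,981 − $6,700 = $178,281.
Year 1: ⌊$184,981 × 125%/7⌋ = $33,032. Book value $151,949.
Year 2: ⌊$151,949 × 125%/7⌋ = $27,133. Book value $124,816.
Year 3: ⌊$124,816 × 125%/7⌋ = $22,288. Book value $102,528.
Year 4: ⌊$102,528 × 125%/7⌋ = $18,308. Book value $84,220.
Year 5: ⌊$84,220 × 125%/7⌋ = $15,039. Book value $69,181.
Year 6: ⌊$69,181 × 125%/7⌋ = $12,353. Book value $56,828.
Year 7 (final): $56,828 − $6,700 = $50,128. Book value $6,700.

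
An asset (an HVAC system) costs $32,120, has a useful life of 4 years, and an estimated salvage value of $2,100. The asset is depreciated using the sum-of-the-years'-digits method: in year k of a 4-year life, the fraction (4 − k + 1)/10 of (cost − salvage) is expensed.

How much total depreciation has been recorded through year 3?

$27,018

Depreciable base = $32,120 − $2,100 = $30,020.
Sum of the years' digits = 4+3+2+1 = 10.
Year 1: $30,020 × 4/10 = $12,008. Book value $20,112.
Year 2: $30,020 × 3/10 = $9,006. Book value $11,106.
Year 3: $30,020 × 2/10 = $6,004. Book value $5,102.
Accumulated through year 3 = $32,120 − $5,102 = $27,018.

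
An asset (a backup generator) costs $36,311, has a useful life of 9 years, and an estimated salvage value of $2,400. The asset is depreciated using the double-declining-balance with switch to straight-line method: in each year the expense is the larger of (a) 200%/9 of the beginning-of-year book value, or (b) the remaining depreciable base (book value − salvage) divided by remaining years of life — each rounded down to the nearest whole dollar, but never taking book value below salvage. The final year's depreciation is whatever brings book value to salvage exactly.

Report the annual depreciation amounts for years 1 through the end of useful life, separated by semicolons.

Depreciable base = $36,311 − $2,400 = $33,911.
Year 1: DB = ⌊$36,311 × 200%/9⌋ = $8,069; SL = ⌊$33,911/9⌋ = $3,767 → take DB $8,069. Book value $28,242.
Year 2: DB = ⌊$28,242 × 200%/9⌋ = $6,276; SL = ⌊$25,842/8⌋ = $3,230 → take DB $6,276. Book value $21,966.
Year 3: DB = ⌊$21,966 × 200%/9⌋ = $4,881; SL = ⌊$19,566/7⌋ = $2,795 → take DB $4,881. Book value $17,085.
Year 4: DB = ⌊$17,085 × 200%/9⌋ = $3,796; SL = ⌊$14,685/6⌋ = $2,447 → take DB $3,796. Book value $13,289.
Year 5: DB = ⌊$13,289 × 200%/9⌋ = $2,953; SL = ⌊$10,889/5⌋ = $2,177 → take DB $2,953. Book value $10,336.
Year 6: DB = ⌊$10,336 × 200%/9⌋ = $2,296; SL = ⌊$7,936/4⌋ = $1,984 → take DB $2,296. Book value $8,040.
Year 7: DB = ⌊$8,040 × 200%/9⌋ = $1,786; SL = ⌊$5,640/3⌋ = $1,880 → take SL $1,880. Book value $6,160.
Year 8: DB = ⌊$6,160 × 200%/9⌋ = $1,368; SL = ⌊$3,760/2⌋ = $1,880 → take SL $1,880. Book value $4,280.
Year 9 (final): $4,280 − $2,400 = $1,880. Book value $2,400.

$8,069; $6,276; $4,881; $3,796; $2,953; $2,296; $1,880; $1,880; $1,880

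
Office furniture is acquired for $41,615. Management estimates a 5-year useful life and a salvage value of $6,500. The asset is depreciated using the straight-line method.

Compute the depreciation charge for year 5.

$7,023

Depreciable base = $41,615 − $6,500 = $35,115.
Annual expense = $35,115 / 5 = $7,023.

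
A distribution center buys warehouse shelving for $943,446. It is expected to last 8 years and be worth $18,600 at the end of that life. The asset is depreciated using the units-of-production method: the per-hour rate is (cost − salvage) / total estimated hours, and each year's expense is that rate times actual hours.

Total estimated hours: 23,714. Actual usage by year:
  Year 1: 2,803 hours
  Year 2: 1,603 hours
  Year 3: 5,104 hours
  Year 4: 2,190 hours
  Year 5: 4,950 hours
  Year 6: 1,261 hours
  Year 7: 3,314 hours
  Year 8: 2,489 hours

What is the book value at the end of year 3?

$572,556

Depreciable base = $943,446 − $18,600 = $924,846.
Rate = $924,846 / 23,714 hours = $39 per hour.
Year 1: 2,803 × $39 = $109,317. Book value $834,129.
Year 2: 1,603 × $39 = $62,517. Book value $771,612.
Year 3: 5,104 × $39 = $199,056. Book value $572,556.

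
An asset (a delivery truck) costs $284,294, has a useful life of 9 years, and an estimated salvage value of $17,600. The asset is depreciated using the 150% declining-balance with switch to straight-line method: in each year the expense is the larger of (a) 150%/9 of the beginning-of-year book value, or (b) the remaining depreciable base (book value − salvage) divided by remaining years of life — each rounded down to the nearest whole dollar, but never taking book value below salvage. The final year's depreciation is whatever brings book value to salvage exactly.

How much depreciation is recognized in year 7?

$23,901

Depreciable base = $284,294 − $17,600 = $266,694.
Year 1: DB = ⌊$284,294 × 150%/9⌋ = $47,382; SL = ⌊$266,694/9⌋ = $29,632 → take DB $47,382. Book value $236,912.
Year 2: DB = ⌊$236,912 × 150%/9⌋ = $39,485; SL = ⌊$219,312/8⌋ = $27,414 → take DB $39,485. Book value $197,427.
Year 3: DB = ⌊$197,427 × 150%/9⌋ = $32,904; SL = ⌊$179,827/7⌋ = $25,689 → take DB $32,904. Book value $164,523.
Year 4: DB = ⌊$164,523 × 150%/9⌋ = $27,420; SL = ⌊$146,923/6⌋ = $24,487 → take DB $27,420. Book value $137,103.
Year 5: DB = ⌊$137,103 × 150%/9⌋ = $22,850; SL = ⌊$119,503/5⌋ = $23,900 → take SL $23,900. Book value $113,203.
Year 6: DB = ⌊$113,203 × 150%/9⌋ = $18,867; SL = ⌊$95,603/4⌋ = $23,900 → take SL $23,900. Book value $89,303.
Year 7: DB = ⌊$89,303 × 150%/9⌋ = $14,883; SL = ⌊$71,703/3⌋ = $23,901 → take SL $23,901. Book value $65,402.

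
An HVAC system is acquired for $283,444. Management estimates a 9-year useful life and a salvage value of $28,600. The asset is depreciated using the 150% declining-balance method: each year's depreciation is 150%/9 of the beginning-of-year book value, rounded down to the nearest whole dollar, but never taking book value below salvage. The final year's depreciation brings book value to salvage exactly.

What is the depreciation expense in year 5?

$22,782

Depreciable base = $283,444 − $28,600 = $254,844.
Year 1: ⌊$283,444 × 150%/9⌋ = $47,240. Book value $236,204.
Year 2: ⌊$236,204 × 150%/9⌋ = $39,367. Book value $196,837.
Year 3: ⌊$196,837 × 150%/9⌋ = $32,806. Book value $164,031.
Year 4: ⌊$164,031 × 150%/9⌋ = $27,338. Book value $136,693.
Year 5: ⌊$136,693 × 150%/9⌋ = $22,782. Book value $113,911.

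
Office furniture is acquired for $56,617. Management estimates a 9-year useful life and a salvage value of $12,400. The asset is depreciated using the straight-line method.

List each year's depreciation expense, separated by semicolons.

$4,913; $4,913; $4,913; $4,913; $4,913; $4,913; $4,913; $4,913; $4,913

Depreciable base = $56,617 − $12,400 = $44,217.
Annual expense = $44,217 / 9 = $4,913.
End of year 1: book value $51,704.
End of year 2: book value $46,791.
End of year 3: book value $41,878.
End of year 4: book value $36,965.
End of year 5: book value $32,052.
End of year 6: book value $27,139.
End of year 7: book value $22,226.
End of year 8: book value $17,313.
End of year 9: book value $12,400.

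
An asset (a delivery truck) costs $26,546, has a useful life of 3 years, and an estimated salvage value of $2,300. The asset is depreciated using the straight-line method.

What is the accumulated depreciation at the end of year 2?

$16,164

Depreciable base = $26,546 − $2,300 = $24,246.
Annual expense = $24,246 / 3 = $8,082.
End of year 1: book value $18,464.
End of year 2: book value $10,382.
Accumulated through year 2 = $26,546 − $10,382 = $16,164.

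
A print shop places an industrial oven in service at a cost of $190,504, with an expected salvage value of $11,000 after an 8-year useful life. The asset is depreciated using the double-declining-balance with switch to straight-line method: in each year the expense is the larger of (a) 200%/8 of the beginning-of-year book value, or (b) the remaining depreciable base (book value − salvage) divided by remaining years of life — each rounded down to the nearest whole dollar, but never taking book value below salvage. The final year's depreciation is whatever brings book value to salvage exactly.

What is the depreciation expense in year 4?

Depreciable base = $190,504 − $11,000 = $179,504.
Year 1: DB = ⌊$190,504 × 200%/8⌋ = $47,626; SL = ⌊$179,504/8⌋ = $22,438 → take DB $47,626. Book value $142,878.
Year 2: DB = ⌊$142,878 × 200%/8⌋ = $35,719; SL = ⌊$131,878/7⌋ = $18,839 → take DB $35,719. Book value $107,159.
Year 3: DB = ⌊$107,159 × 200%/8⌋ = $26,789; SL = ⌊$96,159/6⌋ = $16,026 → take DB $26,789. Book value $80,370.
Year 4: DB = ⌊$80,370 × 200%/8⌋ = $20,092; SL = ⌊$69,370/5⌋ = $13,874 → take DB $20,092. Book value $60,278.

$20,092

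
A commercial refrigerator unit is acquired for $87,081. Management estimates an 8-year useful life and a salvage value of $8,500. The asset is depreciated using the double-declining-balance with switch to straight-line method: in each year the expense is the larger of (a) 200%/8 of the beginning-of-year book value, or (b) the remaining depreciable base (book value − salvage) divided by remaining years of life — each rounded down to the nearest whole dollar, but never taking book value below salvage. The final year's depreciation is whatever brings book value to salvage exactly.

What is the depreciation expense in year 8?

Depreciable base = $87,081 − $8,500 = $78,581.
Year 1: DB = ⌊$87,081 × 200%/8⌋ = $21,770; SL = ⌊$78,581/8⌋ = $9,822 → take DB $21,770. Book value $65,311.
Year 2: DB = ⌊$65,311 × 200%/8⌋ = $16,327; SL = ⌊$56,811/7⌋ = $8,115 → take DB $16,327. Book value $48,984.
Year 3: DB = ⌊$48,984 × 200%/8⌋ = $12,246; SL = ⌊$40,484/6⌋ = $6,747 → take DB $12,246. Book value $36,738.
Year 4: DB = ⌊$36,738 × 200%/8⌋ = $9,184; SL = ⌊$28,238/5⌋ = $5,647 → take DB $9,184. Book value $27,554.
Year 5: DB = ⌊$27,554 × 200%/8⌋ = $6,888; SL = ⌊$19,054/4⌋ = $4,763 → take DB $6,888. Book value $20,666.
Year 6: DB = ⌊$20,666 × 200%/8⌋ = $5,166; SL = ⌊$12,166/3⌋ = $4,055 → take DB $5,166. Book value $15,500.
Year 7: DB = ⌊$15,500 × 200%/8⌋ = $3,875; SL = ⌊$7,000/2⌋ = $3,500 → take DB $3,875. Book value $11,625.
Year 8 (final): $11,625 − $8,500 = $3,125. Book value $8,500.

$3,125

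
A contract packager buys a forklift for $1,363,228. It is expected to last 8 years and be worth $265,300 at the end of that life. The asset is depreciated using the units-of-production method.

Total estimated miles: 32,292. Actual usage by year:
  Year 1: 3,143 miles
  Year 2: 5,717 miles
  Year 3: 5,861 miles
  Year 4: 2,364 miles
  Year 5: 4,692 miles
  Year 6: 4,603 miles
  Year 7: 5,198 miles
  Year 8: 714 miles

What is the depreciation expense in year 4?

$80,376

Depreciable base = $1,363,228 − $265,300 = $1,097,928.
Rate = $1,097,928 / 32,292 miles = $34 per mile.
Year 1: 3,143 × $34 = $106,862. Book value $1,256,366.
Year 2: 5,717 × $34 = $194,378. Book value $1,061,988.
Year 3: 5,861 × $34 = $199,274. Book value $862,714.
Year 4: 2,364 × $34 = $80,376. Book value $782,338.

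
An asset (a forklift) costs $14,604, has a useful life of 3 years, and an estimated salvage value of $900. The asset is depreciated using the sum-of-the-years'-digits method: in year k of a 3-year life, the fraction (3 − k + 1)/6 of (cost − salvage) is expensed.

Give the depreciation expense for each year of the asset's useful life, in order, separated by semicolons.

$6,852; $4,568; $2,284

Depreciable base = $14,604 − $900 = $13,704.
Sum of the years' digits = 3+2+1 = 6.
Year 1: $13,704 × 3/6 = $6,852. Book value $7,752.
Year 2: $13,704 × 2/6 = $4,568. Book value $3,184.
Year 3: $13,704 × 1/6 = $2,284. Book value $900.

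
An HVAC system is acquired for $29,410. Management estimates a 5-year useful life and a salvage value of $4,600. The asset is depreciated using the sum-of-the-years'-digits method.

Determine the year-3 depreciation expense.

Depreciable base = $29,410 − $4,600 = $24,810.
Sum of the years' digits = 5+4+3+2+1 = 15.
Year 1: $24,810 × 5/15 = $8,270. Book value $21,140.
Year 2: $24,810 × 4/15 = $6,616. Book value $14,524.
Year 3: $24,810 × 3/15 = $4,962. Book value $9,562.

$4,962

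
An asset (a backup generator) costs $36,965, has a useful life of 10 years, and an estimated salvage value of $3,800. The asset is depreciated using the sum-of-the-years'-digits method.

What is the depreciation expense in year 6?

Depreciable base = $36,965 − $3,800 = $33,165.
Sum of the years' digits = 10+9+8+7+6+5+4+3+2+1 = 55.
Year 1: $33,165 × 10/55 = $6,030. Book value $30,935.
Year 2: $33,165 × 9/55 = $5,427. Book value $25,508.
Year 3: $33,165 × 8/55 = $4,824. Book value $20,684.
Year 4: $33,165 × 7/55 = $4,221. Book value $16,463.
Year 5: $33,165 × 6/55 = $3,618. Book value $12,845.
Year 6: $33,165 × 5/55 = $3,015. Book value $9,830.

$3,015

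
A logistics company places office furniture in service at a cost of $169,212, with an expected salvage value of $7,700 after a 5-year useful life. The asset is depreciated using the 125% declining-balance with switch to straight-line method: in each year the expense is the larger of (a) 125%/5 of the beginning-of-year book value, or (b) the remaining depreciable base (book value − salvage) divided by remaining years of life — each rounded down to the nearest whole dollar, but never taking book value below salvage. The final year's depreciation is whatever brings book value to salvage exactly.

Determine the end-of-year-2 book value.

$95,182

Depreciable base = $169,212 − $7,700 = $161,512.
Year 1: DB = ⌊$169,212 × 125%/5⌋ = $42,303; SL = ⌊$161,512/5⌋ = $32,302 → take DB $42,303. Book value $126,909.
Year 2: DB = ⌊$126,909 × 125%/5⌋ = $31,727; SL = ⌊$119,209/4⌋ = $29,802 → take DB $31,727. Book value $95,182.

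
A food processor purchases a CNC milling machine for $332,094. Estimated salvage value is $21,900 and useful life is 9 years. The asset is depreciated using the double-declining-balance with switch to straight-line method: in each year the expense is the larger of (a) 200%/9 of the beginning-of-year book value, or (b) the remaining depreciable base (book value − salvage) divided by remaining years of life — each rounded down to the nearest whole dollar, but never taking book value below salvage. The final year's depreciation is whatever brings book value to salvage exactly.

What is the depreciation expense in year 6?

Depreciable base = $332,094 − $21,900 = $310,194.
Year 1: DB = ⌊$332,094 × 200%/9⌋ = $73,798; SL = ⌊$310,194/9⌋ = $34,466 → take DB $73,798. Book value $258,296.
Year 2: DB = ⌊$258,296 × 200%/9⌋ = $57,399; SL = ⌊$236,396/8⌋ = $29,549 → take DB $57,399. Book value $200,897.
Year 3: DB = ⌊$200,897 × 200%/9⌋ = $44,643; SL = ⌊$178,997/7⌋ = $25,571 → take DB $44,643. Book value $156,254.
Year 4: DB = ⌊$156,254 × 200%/9⌋ = $34,723; SL = ⌊$134,354/6⌋ = $22,392 → take DB $34,723. Book value $121,531.
Year 5: DB = ⌊$121,531 × 200%/9⌋ = $27,006; SL = ⌊$99,631/5⌋ = $19,926 → take DB $27,006. Book value $94,525.
Year 6: DB = ⌊$94,525 × 200%/9⌋ = $21,005; SL = ⌊$72,625/4⌋ = $18,156 → take DB $21,005. Book value $73,520.

$21,005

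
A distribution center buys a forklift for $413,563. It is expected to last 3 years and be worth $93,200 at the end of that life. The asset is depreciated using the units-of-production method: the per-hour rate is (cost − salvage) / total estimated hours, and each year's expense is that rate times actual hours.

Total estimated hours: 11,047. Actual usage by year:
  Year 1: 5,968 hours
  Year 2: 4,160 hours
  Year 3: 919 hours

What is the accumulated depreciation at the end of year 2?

Depreciable base = $413,563 − $93,200 = $320,363.
Rate = $320,363 / 11,047 hours = $29 per hour.
Year 1: 5,968 × $29 = $173,072. Book value $240,491.
Year 2: 4,160 × $29 = $120,640. Book value $119,851.
Accumulated through year 2 = $413,563 − $119,851 = $293,712.

$293,712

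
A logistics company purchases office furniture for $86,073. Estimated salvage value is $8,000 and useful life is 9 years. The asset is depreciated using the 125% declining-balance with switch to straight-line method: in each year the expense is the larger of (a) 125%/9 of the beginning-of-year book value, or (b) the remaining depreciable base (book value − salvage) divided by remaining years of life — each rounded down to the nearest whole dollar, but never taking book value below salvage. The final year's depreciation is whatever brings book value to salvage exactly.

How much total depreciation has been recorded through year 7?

Depreciable base = $86,073 − $8,000 = $78,073.
Year 1: DB = ⌊$86,073 × 125%/9⌋ = $11,954; SL = ⌊$78,073/9⌋ = $8,674 → take DB $11,954. Book value $74,119.
Year 2: DB = ⌊$74,119 × 125%/9⌋ = $10,294; SL = ⌊$66,119/8⌋ = $8,264 → take DB $10,294. Book value $63,825.
Year 3: DB = ⌊$63,825 × 125%/9⌋ = $8,864; SL = ⌊$55,825/7⌋ = $7,975 → take DB $8,864. Book value $54,961.
Year 4: DB = ⌊$54,961 × 125%/9⌋ = $7,633; SL = ⌊$46,961/6⌋ = $7,826 → take SL $7,826. Book value $47,135.
Year 5: DB = ⌊$47,135 × 125%/9⌋ = $6,546; SL = ⌊$39,135/5⌋ = $7,827 → take SL $7,827. Book value $39,308.
Year 6: DB = ⌊$39,308 × 125%/9⌋ = $5,459; SL = ⌊$31,308/4⌋ = $7,827 → take SL $7,827. Book value $31,481.
Year 7: DB = ⌊$31,481 × 125%/9⌋ = $4,372; SL = ⌊$23,481/3⌋ = $7,827 → take SL $7,827. Book value $23,654.
Accumulated through year 7 = $86,073 − $23,654 = $62,419.

$62,419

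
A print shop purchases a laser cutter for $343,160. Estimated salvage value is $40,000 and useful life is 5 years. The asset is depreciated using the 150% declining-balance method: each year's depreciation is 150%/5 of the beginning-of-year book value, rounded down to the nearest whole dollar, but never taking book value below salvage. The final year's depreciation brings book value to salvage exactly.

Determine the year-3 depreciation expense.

Depreciable base = $343,160 − $40,000 = $303,160.
Year 1: ⌊$343,160 × 150%/5⌋ = $102,948. Book value $240,212.
Year 2: ⌊$240,212 × 150%/5⌋ = $72,063. Book value $168,149.
Year 3: ⌊$168,149 × 150%/5⌋ = $50,444. Book value $117,705.

$50,444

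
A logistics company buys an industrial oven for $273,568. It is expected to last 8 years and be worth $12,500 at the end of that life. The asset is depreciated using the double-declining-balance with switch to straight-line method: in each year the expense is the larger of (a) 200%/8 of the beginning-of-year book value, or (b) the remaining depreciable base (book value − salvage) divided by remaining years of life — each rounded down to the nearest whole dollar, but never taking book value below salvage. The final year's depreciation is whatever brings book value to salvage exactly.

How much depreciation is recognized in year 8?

Depreciable base = $273,568 − $12,500 = $261,068.
Year 1: DB = ⌊$273,568 × 200%/8⌋ = $68,392; SL = ⌊$261,068/8⌋ = $32,633 → take DB $68,392. Book value $205,176.
Year 2: DB = ⌊$205,176 × 200%/8⌋ = $51,294; SL = ⌊$192,676/7⌋ = $27,525 → take DB $51,294. Book value $153,882.
Year 3: DB = ⌊$153,882 × 200%/8⌋ = $38,470; SL = ⌊$141,382/6⌋ = $23,563 → take DB $38,470. Book value $115,412.
Year 4: DB = ⌊$115,412 × 200%/8⌋ = $28,853; SL = ⌊$102,912/5⌋ = $20,582 → take DB $28,853. Book value $86,559.
Year 5: DB = ⌊$86,559 × 200%/8⌋ = $21,639; SL = ⌊$74,059/4⌋ = $18,514 → take DB $21,639. Book value $64,920.
Year 6: DB = ⌊$64,920 × 200%/8⌋ = $16,230; SL = ⌊$52,420/3⌋ = $17,473 → take SL $17,473. Book value $47,447.
Year 7: DB = ⌊$47,447 × 200%/8⌋ = $11,861; SL = ⌊$34,947/2⌋ = $17,473 → take SL $17,473. Book value $29,974.
Year 8 (final): $29,974 − $12,500 = $17,474. Book value $12,500.

$17,474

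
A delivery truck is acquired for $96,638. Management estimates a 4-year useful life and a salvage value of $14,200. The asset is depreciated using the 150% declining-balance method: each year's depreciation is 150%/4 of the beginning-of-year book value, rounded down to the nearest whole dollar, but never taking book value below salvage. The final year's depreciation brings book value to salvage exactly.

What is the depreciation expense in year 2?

$22,649

Depreciable base = $96,638 − $14,200 = $82,438.
Year 1: ⌊$96,638 × 150%/4⌋ = $36,239. Book value $60,399.
Year 2: ⌊$60,399 × 150%/4⌋ = $22,649. Book value $37,750.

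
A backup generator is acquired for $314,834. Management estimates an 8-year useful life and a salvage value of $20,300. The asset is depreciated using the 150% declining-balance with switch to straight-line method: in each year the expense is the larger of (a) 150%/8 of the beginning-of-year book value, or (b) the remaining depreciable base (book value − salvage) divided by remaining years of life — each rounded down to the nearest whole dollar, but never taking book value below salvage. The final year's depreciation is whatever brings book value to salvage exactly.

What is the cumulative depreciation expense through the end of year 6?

$236,080

Depreciable base = $314,834 − $20,300 = $294,534.
Year 1: DB = ⌊$314,834 × 150%/8⌋ = $59,031; SL = ⌊$294,534/8⌋ = $36,816 → take DB $59,031. Book value $255,803.
Year 2: DB = ⌊$255,803 × 150%/8⌋ = $47,963; SL = ⌊$235,503/7⌋ = $33,643 → take DB $47,963. Book value $207,840.
Year 3: DB = ⌊$207,840 × 150%/8⌋ = $38,970; SL = ⌊$187,540/6⌋ = $31,256 → take DB $38,970. Book value $168,870.
Year 4: DB = ⌊$168,870 × 150%/8⌋ = $31,663; SL = ⌊$148,570/5⌋ = $29,714 → take DB $31,663. Book value $137,207.
Year 5: DB = ⌊$137,207 × 150%/8⌋ = $25,726; SL = ⌊$116,907/4⌋ = $29,226 → take SL $29,226. Book value $107,981.
Year 6: DB = ⌊$107,981 × 150%/8⌋ = $20,246; SL = ⌊$87,681/3⌋ = $29,227 → take SL $29,227. Book value $78,754.
Accumulated through year 6 = $314,834 − $78,754 = $236,080.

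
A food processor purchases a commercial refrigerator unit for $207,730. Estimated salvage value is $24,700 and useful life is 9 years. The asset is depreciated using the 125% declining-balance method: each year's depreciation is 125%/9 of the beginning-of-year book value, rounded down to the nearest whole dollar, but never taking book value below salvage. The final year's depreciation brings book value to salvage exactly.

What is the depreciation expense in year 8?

$10,129

Depreciable base = $207,730 − $24,700 = $183,030.
Year 1: ⌊$207,730 × 125%/9⌋ = $28,851. Book value $178,879.
Year 2: ⌊$178,879 × 125%/9⌋ = $24,844. Book value $154,035.
Year 3: ⌊$154,035 × 125%/9⌋ = $21,393. Book value $132,642.
Year 4: ⌊$132,642 × 125%/9⌋ = $18,422. Book value $114,220.
Year 5: ⌊$114,220 × 125%/9⌋ = $15,863. Book value $98,357.
Year 6: ⌊$98,357 × 125%/9⌋ = $13,660. Book value $84,697.
Year 7: ⌊$84,697 × 125%/9⌋ = $11,763. Book value $72,934.
Year 8: ⌊$72,934 × 125%/9⌋ = $10,129. Book value $62,805.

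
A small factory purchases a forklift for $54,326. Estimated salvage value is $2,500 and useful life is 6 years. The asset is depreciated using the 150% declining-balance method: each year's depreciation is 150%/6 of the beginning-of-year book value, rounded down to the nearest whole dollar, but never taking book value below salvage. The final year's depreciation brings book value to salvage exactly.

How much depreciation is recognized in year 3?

$7,639

Depreciable base = $54,326 − $2,500 = $51,826.
Year 1: ⌊$54,326 × 150%/6⌋ = $13,581. Book value $40,745.
Year 2: ⌊$40,745 × 150%/6⌋ = $10,186. Book value $30,559.
Year 3: ⌊$30,559 × 150%/6⌋ = $7,639. Book value $22,920.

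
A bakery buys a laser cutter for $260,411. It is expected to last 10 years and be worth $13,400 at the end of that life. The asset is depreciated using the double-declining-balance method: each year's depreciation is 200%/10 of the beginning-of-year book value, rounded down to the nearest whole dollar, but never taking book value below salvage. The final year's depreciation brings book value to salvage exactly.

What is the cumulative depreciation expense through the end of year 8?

$216,719

Depreciable base = $260,411 − $13,400 = $247,011.
Year 1: ⌊$260,411 × 200%/10⌋ = $52,082. Book value $208,329.
Year 2: ⌊$208,329 × 200%/10⌋ = $41,665. Book value $166,664.
Year 3: ⌊$166,664 × 200%/10⌋ = $33,332. Book value $133,332.
Year 4: ⌊$133,332 × 200%/10⌋ = $26,666. Book value $106,666.
Year 5: ⌊$106,666 × 200%/10⌋ = $21,333. Book value $85,333.
Year 6: ⌊$85,333 × 200%/10⌋ = $17,066. Book value $68,267.
Year 7: ⌊$68,267 × 200%/10⌋ = $13,653. Book value $54,614.
Year 8: ⌊$54,614 × 200%/10⌋ = $10,922. Book value $43,692.
Accumulated through year 8 = $260,411 − $43,692 = $216,719.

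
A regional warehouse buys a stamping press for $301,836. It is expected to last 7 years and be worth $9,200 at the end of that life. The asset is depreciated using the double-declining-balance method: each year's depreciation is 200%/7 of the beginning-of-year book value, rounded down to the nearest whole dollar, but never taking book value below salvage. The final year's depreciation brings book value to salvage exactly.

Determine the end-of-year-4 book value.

$78,572

Depreciable base = $301,836 − $9,200 = $292,636.
Year 1: ⌊$301,836 × 200%/7⌋ = $86,238. Book value $215,598.
Year 2: ⌊$215,598 × 200%/7⌋ = $61,599. Book value $153,999.
Year 3: ⌊$153,999 × 200%/7⌋ = $43,999. Book value $110,000.
Year 4: ⌊$110,000 × 200%/7⌋ = $31,428. Book value $78,572.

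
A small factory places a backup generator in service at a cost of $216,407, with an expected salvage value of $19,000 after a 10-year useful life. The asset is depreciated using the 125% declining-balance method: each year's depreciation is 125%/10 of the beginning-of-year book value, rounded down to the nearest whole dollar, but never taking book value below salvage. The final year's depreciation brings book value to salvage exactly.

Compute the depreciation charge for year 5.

Depreciable base = $216,407 − $19,000 = $197,407.
Year 1: ⌊$216,407 × 125%/10⌋ = $27,050. Book value $189,357.
Year 2: ⌊$189,357 × 125%/10⌋ = $23,669. Book value $165,688.
Year 3: ⌊$165,688 × 125%/10⌋ = $20,711. Book value $144,977.
Year 4: ⌊$144,977 × 125%/10⌋ = $18,122. Book value $126,855.
Year 5: ⌊$126,855 × 125%/10⌋ = $15,856. Book value $110,999.

$15,856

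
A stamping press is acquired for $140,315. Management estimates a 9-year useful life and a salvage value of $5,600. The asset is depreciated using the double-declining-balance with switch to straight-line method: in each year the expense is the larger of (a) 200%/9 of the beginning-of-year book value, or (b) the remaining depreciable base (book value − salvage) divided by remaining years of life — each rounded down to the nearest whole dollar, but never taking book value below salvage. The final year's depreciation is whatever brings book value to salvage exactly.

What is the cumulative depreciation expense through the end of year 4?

$88,966

Depreciable base = $140,315 − $5,600 = $134,715.
Year 1: DB = ⌊$140,315 × 200%/9⌋ = $31,181; SL = ⌊$134,715/9⌋ = $14,968 → take DB $31,181. Book value $109,134.
Year 2: DB = ⌊$109,134 × 200%/9⌋ = $24,252; SL = ⌊$103,534/8⌋ = $12,941 → take DB $24,252. Book value $84,882.
Year 3: DB = ⌊$84,882 × 200%/9⌋ = $18,862; SL = ⌊$79,282/7⌋ = $11,326 → take DB $18,862. Book value $66,020.
Year 4: DB = ⌊$66,020 × 200%/9⌋ = $14,671; SL = ⌊$60,420/6⌋ = $10,070 → take DB $14,671. Book value $51,349.
Accumulated through year 4 = $140,315 − $51,349 = $88,966.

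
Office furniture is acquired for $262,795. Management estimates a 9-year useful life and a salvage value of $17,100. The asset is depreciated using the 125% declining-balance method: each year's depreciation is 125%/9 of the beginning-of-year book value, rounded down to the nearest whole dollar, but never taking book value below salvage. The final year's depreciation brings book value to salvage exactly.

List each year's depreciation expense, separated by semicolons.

$36,499; $31,430; $27,064; $23,305; $20,069; $17,281; $14,881; $12,814; $62,352

Depreciable base = $262,795 − $17,100 = $245,695.
Year 1: ⌊$262,795 × 125%/9⌋ = $36,499. Book value $226,296.
Year 2: ⌊$226,296 × 125%/9⌋ = $31,430. Book value $194,866.
Year 3: ⌊$194,866 × 125%/9⌋ = $27,064. Book value $167,802.
Year 4: ⌊$167,802 × 125%/9⌋ = $23,305. Book value $144,497.
Year 5: ⌊$144,497 × 125%/9⌋ = $20,069. Book value $124,428.
Year 6: ⌊$124,428 × 125%/9⌋ = $17,281. Book value $107,147.
Year 7: ⌊$107,147 × 125%/9⌋ = $14,881. Book value $92,266.
Year 8: ⌊$92,266 × 125%/9⌋ = $12,814. Book value $79,452.
Year 9 (final): $79,452 − $17,100 = $62,352. Book value $17,100.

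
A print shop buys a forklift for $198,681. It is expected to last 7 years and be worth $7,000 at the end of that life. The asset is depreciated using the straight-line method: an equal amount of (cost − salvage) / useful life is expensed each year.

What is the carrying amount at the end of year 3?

$116,532

Depreciable base = $198,681 − $7,000 = $191,681.
Annual expense = $191,681 / 7 = $27,383.
End of year 1: book value $171,298.
End of year 2: book value $143,915.
End of year 3: book value $116,532.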